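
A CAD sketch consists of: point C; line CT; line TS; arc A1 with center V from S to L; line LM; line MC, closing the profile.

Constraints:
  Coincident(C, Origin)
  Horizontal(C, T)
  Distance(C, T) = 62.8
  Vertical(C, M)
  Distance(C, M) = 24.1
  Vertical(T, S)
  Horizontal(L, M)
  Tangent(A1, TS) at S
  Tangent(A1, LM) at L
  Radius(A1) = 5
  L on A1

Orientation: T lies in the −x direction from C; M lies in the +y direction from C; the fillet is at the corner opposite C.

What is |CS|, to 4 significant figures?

65.64

C is at the origin; C and T share the same y with |CT| = 62.8 and T on the −x side, so T = (-62.80, 0.000). C and M share the same x with |CM| = 24.1 and M on the +y side, so M = (0.000, 24.10). The virtual corner opposite C is at (-62.80, 24.10). The tangent condition forces VS to be normal to TS and the tangent condition forces VL to be normal to LM, with radius 5.0, so the center V sits 5.0 in from both sides at V = (-57.80, 19.10). That places the tangent points at S = (-62.80, 19.10) on TS and L = (-57.80, 24.10) on LM. Then |CS| = |S − C| = 65.64.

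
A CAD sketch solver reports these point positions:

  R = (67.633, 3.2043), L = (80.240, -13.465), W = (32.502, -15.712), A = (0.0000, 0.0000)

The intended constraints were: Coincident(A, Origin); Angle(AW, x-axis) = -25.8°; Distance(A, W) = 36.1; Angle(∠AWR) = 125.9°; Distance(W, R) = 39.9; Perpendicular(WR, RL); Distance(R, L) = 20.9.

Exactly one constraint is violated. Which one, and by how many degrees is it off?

Perpendicular(WR, RL) — off by 8.80°.

A = (0.00, 0.00) ✓; AW at -25.80° ✓; |AW| = 36.10 ✓; ∠AWR = 125.9° ✓; |WR| = 39.90 ✓; ∠(WR, RL) = 81.20° ✗; |RL| = 20.90 ✓.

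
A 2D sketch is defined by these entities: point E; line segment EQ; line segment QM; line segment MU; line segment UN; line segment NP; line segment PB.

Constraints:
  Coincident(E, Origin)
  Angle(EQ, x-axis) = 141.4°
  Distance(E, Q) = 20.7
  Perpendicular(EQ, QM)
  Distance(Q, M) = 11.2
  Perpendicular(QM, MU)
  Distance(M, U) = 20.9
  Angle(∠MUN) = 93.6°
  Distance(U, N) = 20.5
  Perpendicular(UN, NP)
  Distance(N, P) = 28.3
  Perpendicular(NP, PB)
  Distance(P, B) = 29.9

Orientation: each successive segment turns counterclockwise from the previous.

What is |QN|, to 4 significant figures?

24.04

QM ⟂ MU, so MU runs at -38.60°; with |MU| = 20.9, U = (-6.831, -8.878). ∠MUN = 93.6° gives UN at 47.80° from the x-axis; with |UN| = 20.5, N = (6.939, 6.309). Then |QN| = |N − Q| = 24.04.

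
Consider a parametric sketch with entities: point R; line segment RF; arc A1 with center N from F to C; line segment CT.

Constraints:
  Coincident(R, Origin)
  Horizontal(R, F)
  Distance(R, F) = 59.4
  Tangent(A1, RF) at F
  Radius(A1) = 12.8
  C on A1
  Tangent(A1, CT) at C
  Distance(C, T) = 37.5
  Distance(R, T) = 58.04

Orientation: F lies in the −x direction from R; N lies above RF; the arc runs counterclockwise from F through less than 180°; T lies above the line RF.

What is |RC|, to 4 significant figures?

48.01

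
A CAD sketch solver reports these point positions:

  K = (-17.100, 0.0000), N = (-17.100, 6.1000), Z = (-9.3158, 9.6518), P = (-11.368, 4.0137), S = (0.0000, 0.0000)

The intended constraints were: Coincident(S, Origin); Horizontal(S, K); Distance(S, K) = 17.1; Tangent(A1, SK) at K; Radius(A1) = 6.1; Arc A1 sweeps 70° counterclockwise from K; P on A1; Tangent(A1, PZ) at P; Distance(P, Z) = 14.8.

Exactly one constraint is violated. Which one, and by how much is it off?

Distance(P, Z) = 14.8 — off by 8.80.

S = (0.00, 0.00) ✓; S.y = 0.00, K.y = 0.00 ✓; |SK| = 17.10 ✓; ∠(NK, KS) = 90.00° ✓; |NK| = 6.100 ✓; bearing(N→P) − bearing(N→K) = 70.00° ✓; |NP| = 6.100 ✓; ∠(NP, PZ) = 90.00° ✓; |PZ| = 6.000 ✗.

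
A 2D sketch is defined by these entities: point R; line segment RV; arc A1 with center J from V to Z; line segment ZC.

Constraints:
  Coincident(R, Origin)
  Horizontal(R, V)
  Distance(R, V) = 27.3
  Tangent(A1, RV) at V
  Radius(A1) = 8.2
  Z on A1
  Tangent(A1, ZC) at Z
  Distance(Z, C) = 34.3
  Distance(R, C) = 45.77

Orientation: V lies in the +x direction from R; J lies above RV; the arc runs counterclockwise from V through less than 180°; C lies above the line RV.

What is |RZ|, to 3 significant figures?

36.6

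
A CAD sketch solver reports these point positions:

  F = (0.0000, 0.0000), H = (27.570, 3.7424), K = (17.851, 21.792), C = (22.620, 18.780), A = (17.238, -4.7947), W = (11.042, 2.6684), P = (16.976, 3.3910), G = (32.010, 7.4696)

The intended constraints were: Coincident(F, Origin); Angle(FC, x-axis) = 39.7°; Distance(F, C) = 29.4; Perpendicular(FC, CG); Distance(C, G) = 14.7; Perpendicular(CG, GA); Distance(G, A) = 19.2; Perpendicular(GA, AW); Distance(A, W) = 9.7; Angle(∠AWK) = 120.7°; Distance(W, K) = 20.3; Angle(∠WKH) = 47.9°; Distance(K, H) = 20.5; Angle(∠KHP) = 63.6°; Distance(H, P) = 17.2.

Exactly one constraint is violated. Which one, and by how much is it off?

Distance(H, P) = 17.2 — off by 6.60.

F = (0.00, 0.00) ✓; FC at 39.70° ✓; |FC| = 29.40 ✓; ∠(FC, CG) = 90.00° ✓; |CG| = 14.70 ✓; ∠(CG, GA) = 90.00° ✓; |GA| = 19.20 ✓; ∠(GA, AW) = 90.00° ✓; |AW| = 9.700 ✓; ∠AWK = 120.7° ✓; |WK| = 20.30 ✓; ∠WKH = 47.90° ✓; |KH| = 20.50 ✓; ∠KHP = 63.60° ✓; |HP| = 10.60 ✗.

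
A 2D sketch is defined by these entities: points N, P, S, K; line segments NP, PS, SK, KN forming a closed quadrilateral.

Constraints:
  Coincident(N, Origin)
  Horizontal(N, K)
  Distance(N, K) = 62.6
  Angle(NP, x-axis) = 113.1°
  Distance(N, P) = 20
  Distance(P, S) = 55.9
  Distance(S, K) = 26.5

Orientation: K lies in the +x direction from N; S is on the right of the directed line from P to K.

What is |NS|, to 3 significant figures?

40.8

Checks: |PS| = 55.90 ✓; |SK| = 26.50 ✓.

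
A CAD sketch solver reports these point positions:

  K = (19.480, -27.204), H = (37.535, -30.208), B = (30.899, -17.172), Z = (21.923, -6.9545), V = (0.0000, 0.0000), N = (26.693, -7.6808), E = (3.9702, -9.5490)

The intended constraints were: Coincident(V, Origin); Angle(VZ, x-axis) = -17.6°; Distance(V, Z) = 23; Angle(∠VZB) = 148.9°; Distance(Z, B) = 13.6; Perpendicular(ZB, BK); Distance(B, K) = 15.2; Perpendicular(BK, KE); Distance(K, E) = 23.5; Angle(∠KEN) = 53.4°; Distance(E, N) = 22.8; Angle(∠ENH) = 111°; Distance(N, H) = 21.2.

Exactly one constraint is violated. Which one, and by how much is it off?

Distance(N, H) = 21.2 — off by 3.80.

V = (0.00, 0.00) ✓; VZ at -17.60° ✓; |VZ| = 23.00 ✓; ∠VZB = 148.9° ✓; |ZB| = 13.60 ✓; ∠(ZB, BK) = 90.00° ✓; |BK| = 15.20 ✓; ∠(BK, KE) = 90.00° ✓; |KE| = 23.50 ✓; ∠KEN = 53.40° ✓; |EN| = 22.80 ✓; ∠ENH = 111.0° ✓; |NH| = 25.00 ✗.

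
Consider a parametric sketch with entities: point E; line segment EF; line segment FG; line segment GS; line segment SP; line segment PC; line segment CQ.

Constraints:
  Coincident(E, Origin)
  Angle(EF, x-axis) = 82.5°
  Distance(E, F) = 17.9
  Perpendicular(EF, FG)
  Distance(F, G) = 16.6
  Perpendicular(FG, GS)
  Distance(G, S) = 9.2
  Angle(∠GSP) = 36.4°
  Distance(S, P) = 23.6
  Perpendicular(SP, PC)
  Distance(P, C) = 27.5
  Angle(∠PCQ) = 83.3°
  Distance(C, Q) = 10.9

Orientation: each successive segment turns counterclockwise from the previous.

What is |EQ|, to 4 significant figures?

45.84

E is at the origin; EF runs at 82.5° with length 17.9, so F = (2.336, 17.75). The perpendicularity gives FG at right angles to EF, so FG runs at 172.5°; with |FG| = 16.6, G = (-14.12, 19.91). FG is perpendicular to GS, so GS runs at -97.50°; with |GS| = 9.2, S = (-15.32, 10.79). ∠GSP = 36.4° gives SP at 46.10° from the x-axis; with |SP| = 23.6, P = (1.042, 27.80). SP ⟂ PC, so PC runs at 136.1°; with |PC| = 27.5, C = (-18.77, 46.87). ∠PCQ = 83.3° gives CQ at -127.2° from the x-axis; with |CQ| = 10.9, Q = (-25.36, 38.18). Then |EQ| = |Q − E| = 45.84.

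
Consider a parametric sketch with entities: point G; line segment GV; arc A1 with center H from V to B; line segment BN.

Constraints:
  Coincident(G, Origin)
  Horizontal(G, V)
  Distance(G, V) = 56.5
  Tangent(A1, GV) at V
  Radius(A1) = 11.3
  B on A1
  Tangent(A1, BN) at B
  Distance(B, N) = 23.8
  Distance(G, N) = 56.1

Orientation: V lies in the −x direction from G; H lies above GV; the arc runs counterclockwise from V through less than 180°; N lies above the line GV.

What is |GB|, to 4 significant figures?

46.48

Checks: |HB| = 11.30 ✓; ∠(HB, BN) = 90.00° ✓; |BN| = 23.80 ✓; |GN| = 56.10 ✓.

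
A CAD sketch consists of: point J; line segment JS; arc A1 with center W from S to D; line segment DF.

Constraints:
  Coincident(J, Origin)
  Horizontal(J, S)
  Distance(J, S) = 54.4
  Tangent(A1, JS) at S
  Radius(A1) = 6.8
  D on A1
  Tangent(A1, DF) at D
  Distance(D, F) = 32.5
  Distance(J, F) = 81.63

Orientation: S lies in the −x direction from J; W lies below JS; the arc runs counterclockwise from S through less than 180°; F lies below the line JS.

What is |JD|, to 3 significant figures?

60.7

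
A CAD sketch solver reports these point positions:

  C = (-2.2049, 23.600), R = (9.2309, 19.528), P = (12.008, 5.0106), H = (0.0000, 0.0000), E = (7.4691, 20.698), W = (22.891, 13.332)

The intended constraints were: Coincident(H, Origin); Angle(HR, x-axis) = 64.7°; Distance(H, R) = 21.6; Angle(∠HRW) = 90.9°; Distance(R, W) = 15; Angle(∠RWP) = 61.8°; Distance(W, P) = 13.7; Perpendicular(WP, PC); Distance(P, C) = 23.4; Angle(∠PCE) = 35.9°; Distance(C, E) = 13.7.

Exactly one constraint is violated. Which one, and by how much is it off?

Distance(C, E) = 13.7 — off by 3.60.

H = (0.00, 0.00) ✓; HR at 64.70° ✓; |HR| = 21.60 ✓; ∠HRW = 90.90° ✓; |RW| = 15.00 ✓; ∠RWP = 61.80° ✓; |WP| = 13.70 ✓; ∠(WP, PC) = 90.00° ✓; |PC| = 23.40 ✓; ∠PCE = 35.90° ✓; |CE| = 10.10 ✗.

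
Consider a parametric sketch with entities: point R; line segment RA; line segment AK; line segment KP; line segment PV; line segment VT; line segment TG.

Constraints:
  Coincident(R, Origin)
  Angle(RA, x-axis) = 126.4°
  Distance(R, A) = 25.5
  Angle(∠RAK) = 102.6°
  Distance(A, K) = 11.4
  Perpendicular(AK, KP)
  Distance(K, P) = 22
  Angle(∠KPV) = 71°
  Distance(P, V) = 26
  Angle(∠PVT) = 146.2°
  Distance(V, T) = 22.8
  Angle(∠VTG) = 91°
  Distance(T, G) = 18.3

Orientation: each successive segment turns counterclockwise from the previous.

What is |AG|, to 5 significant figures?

20.313

R is at the origin; RA runs at 126.4° with length 25.5, so A = (-15.132, 20.525). ∠RAK = 102.6° gives AK at -156.20° from the x-axis; with |AK| = 11.4, K = (-25.563, 15.924). The perpendicularity gives KP at right angles to AK, so KP runs at -66.200°; with |KP| = 22.0, P = (-16.685, -4.2047). ∠KPV = 71.0° gives PV at 42.800° from the x-axis; with |PV| = 26.0, V = (2.3923, 13.461). ∠PVT = 146.2° gives VT at 76.600° from the x-axis; with |VT| = 22.8, T = (7.6761, 35.640). ∠VTG = 91.0° gives TG at 165.60° from the x-axis; with |TG| = 18.3, G = (-10.049, 40.191). Then |AG| = |G − A| = 20.313.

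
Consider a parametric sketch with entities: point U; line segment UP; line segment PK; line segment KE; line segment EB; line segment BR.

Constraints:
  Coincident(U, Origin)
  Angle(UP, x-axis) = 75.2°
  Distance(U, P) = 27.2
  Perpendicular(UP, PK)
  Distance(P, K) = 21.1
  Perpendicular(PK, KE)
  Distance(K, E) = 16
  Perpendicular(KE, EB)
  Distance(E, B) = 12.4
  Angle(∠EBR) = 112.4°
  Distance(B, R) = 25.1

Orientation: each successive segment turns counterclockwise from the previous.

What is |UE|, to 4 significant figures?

23.89

U is at the origin; UP runs at 75.2° with length 27.2, so P = (6.948, 26.30). The perpendicularity gives PK at right angles to UP, so PK runs at 165.2°; with |PK| = 21.1, K = (-13.45, 31.69). PK is perpendicular to KE, so KE runs at -104.8°; with |KE| = 16.0, E = (-17.54, 16.22). Then |UE| = |E − U| = 23.89.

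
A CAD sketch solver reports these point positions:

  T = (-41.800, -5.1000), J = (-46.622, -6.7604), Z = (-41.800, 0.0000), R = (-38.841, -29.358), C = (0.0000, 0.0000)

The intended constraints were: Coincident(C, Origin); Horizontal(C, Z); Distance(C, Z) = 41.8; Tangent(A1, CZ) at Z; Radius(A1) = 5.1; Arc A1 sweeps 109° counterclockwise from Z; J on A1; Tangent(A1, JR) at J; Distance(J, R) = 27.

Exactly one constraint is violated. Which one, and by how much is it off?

Distance(J, R) = 27 — off by 3.10.

C = (0.00, 0.00) ✓; C.y = 0.00, Z.y = 0.00 ✓; |CZ| = 41.80 ✓; ∠(TZ, ZC) = 90.00° ✓; |TZ| = 5.100 ✓; bearing(T→J) − bearing(T→Z) = 109.0° ✓; |TJ| = 5.100 ✓; ∠(TJ, JR) = 90.00° ✓; |JR| = 23.90 ✗.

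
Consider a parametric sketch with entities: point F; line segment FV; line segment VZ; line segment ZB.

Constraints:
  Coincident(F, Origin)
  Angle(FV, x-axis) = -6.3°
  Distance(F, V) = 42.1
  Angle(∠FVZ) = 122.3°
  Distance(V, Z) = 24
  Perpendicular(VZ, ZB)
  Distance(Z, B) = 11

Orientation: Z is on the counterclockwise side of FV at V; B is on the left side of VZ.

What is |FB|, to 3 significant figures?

52.6

F is at the origin; FV runs at -6.3° with length 42.1, so V = 42.1·(cos -6.3°, sin -6.3°) = (41.8, -4.62). ∠FVZ = 122.3°, so VZ runs at -6.3° + (180° − 122.3°) = 51.4° from the x-axis; with |VZ| = 24.0, Z = V + 24.0·(cos 51.4°, sin 51.4°) = (56.8, 14.1). The perpendicularity gives ZB at right angles to VZ; with |ZB| = 11.0 on the left of VZ, B = Z + 11.0·(-0.782, 0.624) = (48.2, 21.0). Then |FB| = |B − F| = 52.6.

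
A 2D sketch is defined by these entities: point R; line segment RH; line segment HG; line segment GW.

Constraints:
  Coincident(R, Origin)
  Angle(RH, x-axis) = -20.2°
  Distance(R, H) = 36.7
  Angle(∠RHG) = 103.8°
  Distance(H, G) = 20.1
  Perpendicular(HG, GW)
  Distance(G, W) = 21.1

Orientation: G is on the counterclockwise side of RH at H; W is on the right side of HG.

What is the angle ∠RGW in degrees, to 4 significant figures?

141.0°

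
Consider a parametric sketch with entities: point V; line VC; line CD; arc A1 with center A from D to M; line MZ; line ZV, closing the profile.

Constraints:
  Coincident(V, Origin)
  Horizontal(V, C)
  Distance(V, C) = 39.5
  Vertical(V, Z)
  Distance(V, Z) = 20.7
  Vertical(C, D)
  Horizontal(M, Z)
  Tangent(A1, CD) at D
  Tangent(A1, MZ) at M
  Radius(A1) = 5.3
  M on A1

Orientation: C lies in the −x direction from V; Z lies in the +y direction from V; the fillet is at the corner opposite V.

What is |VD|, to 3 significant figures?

42.4

The virtual corner opposite V is at (-39.5, 20.7). A1 meets CD tangentially, so AD is at right angles to CD and tangency of A1 to MZ means the radius AM is perpendicular to MZ, with radius 5.3, so the center A sits 5.3 in from both sides at A = (-34.2, 15.4). That places the tangent points at D = (-39.5, 15.4) on CD and M = (-34.2, 20.7) on MZ. Then |VD| = |D − V| = 42.4.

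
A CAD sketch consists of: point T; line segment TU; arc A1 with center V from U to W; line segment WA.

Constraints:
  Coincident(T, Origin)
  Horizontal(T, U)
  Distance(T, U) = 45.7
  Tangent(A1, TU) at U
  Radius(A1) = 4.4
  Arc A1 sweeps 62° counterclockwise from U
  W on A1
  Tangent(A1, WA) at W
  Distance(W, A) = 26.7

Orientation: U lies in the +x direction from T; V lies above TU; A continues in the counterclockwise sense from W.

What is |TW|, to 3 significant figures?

49.6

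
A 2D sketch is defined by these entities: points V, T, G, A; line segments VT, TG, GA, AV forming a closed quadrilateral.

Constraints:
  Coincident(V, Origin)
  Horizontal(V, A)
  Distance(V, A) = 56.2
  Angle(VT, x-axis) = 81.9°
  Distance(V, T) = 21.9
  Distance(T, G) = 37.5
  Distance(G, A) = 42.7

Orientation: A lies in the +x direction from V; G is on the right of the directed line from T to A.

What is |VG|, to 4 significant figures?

20.81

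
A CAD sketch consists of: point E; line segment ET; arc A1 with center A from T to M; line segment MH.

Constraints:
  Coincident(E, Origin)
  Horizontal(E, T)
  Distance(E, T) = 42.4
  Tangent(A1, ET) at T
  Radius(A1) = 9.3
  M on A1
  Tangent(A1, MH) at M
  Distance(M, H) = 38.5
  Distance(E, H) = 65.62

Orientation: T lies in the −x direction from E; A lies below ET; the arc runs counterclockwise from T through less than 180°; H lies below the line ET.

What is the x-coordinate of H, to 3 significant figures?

-43.8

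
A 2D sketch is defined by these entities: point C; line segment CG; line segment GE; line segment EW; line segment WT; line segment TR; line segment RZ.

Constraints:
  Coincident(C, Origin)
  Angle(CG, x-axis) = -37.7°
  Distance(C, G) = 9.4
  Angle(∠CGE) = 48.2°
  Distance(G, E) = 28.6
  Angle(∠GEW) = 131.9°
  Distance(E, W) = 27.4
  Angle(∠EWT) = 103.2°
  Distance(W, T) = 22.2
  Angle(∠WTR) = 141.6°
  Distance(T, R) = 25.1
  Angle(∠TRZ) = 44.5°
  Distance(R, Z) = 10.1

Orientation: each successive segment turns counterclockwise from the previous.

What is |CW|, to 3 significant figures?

42.8

C is at the origin; CG runs at -37.7° with length 9.4, so G = (7.44, -5.75). ∠CGE = 48.2° gives GE at 94.1° from the x-axis; with |GE| = 28.6, E = (5.39, 22.8). ∠GEW = 131.9° gives EW at 142° from the x-axis; with |EW| = 27.4, W = (-16.3, 39.6). Then |CW| = |W − C| = 42.8.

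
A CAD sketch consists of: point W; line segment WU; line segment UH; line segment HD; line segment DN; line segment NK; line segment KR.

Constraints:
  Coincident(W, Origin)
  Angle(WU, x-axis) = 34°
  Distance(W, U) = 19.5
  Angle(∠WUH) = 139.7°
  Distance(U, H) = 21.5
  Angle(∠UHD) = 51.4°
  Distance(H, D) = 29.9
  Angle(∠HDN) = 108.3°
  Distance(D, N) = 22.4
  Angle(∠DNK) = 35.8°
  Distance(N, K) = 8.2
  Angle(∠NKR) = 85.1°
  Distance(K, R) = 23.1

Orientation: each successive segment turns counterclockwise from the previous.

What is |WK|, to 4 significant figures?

4.679

∠HDN = 108.3° gives DN at -85.40° from the x-axis; with |DN| = 22.4, N = (-3.763, -2.361). ∠DNK = 35.8° gives NK at 58.80° from the x-axis; with |NK| = 8.2, K = (0.4850, 4.653). Then |WK| = |K − W| = 4.679.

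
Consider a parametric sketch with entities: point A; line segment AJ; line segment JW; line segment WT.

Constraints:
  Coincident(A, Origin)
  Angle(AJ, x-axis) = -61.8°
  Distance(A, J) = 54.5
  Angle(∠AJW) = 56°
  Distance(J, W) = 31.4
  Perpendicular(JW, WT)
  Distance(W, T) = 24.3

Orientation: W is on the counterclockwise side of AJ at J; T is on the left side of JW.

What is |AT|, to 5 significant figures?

20.903

A is at the origin; AJ runs at -61.8° with length 54.5, so J = 54.5·(cos -61.8°, sin -61.8°) = (25.754, -48.031). ∠AJW = 56.0°, so JW runs at -61.8° + (180° − 56.0°) = 62.200° from the x-axis; with |JW| = 31.4, W = J + 31.4·(cos 62.200°, sin 62.200°) = (40.399, -20.255). The perpendicularity gives WT at right angles to JW; with |WT| = 24.3 on the left of JW, T = W + 24.3·(-0.88458, 0.46639) = (18.903, -8.9220). Then |AT| = |T − A| = 20.903.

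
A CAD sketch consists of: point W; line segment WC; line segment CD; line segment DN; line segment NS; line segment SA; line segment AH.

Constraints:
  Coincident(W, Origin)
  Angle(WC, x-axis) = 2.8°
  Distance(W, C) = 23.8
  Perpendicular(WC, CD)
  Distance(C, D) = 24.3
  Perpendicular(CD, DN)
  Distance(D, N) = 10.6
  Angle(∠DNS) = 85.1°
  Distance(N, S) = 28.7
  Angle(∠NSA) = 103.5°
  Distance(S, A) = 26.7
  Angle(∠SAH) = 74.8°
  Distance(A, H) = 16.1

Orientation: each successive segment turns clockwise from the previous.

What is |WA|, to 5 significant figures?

42.860

W is at the origin; WC runs at 2.8° with length 23.8, so C = (23.772, 1.1626). WC is perpendicular to CD, so CD runs at -87.200°; with |CD| = 24.3, D = (24.959, -23.108). The perpendicularity gives DN at right angles to CD, so DN runs at -177.20°; with |DN| = 10.6, N = (14.371, -23.626). ∠DNS = 85.1° gives NS at 87.900° from the x-axis; with |NS| = 28.7, S = (15.423, 5.0546). ∠NSA = 103.5° gives SA at 11.400° from the x-axis; with |SA| = 26.7, A = (41.596, 10.332). Then |WA| = |A − W| = 42.860.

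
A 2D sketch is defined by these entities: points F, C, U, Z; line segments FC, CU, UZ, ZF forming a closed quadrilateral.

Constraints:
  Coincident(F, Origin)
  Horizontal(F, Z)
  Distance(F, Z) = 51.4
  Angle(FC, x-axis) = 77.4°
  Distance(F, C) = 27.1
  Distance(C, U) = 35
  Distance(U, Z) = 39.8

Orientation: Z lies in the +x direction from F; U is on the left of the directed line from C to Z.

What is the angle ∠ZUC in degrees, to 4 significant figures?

89.17°

F is at the origin; F and Z share the same y with |FZ| = 51.4 and Z in +x, so Z = (51.4, 0). FC runs at 77.4° with |FC| = 27.1, so C = (5.912, 26.45). U is determined by |CU| = 35.0 and |UZ| = 39.8 together: it lies at the intersection of circle(C, 35.0) and circle(Z, 39.8). With |CZ| = 52.62, the foot of the radical line on CZ is 22.90 from C and the perpendicular offset is √(35.0² − 22.90²) = 26.47. Taking the left-of-CZ solution: U = (39.01, 37.82).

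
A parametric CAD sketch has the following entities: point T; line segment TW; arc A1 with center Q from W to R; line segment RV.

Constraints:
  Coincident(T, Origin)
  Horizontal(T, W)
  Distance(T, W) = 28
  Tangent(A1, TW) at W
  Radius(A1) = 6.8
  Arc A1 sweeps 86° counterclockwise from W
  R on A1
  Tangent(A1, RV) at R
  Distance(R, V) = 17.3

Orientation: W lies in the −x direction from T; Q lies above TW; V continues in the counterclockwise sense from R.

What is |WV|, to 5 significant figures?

24.900

T is at the origin; T and W share the same y with |TW| = 28.0 and W on the −x side, so W = (-28.000, 0.0000). A1 meets TW tangentially, so QW is at right angles to TW, so Q = W + (0, 6.8) = (-28.000, 6.8000). On A1, W sits at bearing -90° from Q; an 86° counterclockwise sweep puts R at bearing -4°, so R = Q + 6.8·(cos -4°, sin -4°) = (-21.217, 6.3257). Since A1 is tangent to RV there, QR ⟂ RV, so RV runs along (−sin -4°, cos -4°); with |RV| = 17.3, V = (-20.010, 23.584). Then |WV| = |V − W| = 24.900.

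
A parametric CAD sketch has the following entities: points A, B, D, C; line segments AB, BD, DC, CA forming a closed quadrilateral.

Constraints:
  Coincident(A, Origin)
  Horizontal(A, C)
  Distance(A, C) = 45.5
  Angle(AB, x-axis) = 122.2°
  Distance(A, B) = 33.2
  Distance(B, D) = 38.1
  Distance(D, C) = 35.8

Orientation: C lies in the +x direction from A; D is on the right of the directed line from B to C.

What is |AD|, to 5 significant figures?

9.8770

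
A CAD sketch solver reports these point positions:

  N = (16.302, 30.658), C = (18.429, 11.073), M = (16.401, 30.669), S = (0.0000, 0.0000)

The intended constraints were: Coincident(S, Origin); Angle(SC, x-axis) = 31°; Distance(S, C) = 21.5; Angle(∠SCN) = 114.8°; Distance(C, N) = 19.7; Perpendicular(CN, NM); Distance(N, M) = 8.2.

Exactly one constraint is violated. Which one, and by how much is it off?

Distance(N, M) = 8.2 — off by 8.10.

S = (0.00, 0.00) ✓; SC at 31.00° ✓; |SC| = 21.50 ✓; ∠SCN = 114.8° ✓; |CN| = 19.70 ✓; ∠(CN, NM) = 89.86° ✓; |NM| = 0.09961 ✗.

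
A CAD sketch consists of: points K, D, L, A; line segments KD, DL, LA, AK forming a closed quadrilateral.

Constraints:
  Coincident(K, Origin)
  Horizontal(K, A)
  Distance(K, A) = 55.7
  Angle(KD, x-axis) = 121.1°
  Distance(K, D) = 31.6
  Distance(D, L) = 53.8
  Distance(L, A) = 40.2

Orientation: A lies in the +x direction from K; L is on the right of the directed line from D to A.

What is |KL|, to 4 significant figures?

23.07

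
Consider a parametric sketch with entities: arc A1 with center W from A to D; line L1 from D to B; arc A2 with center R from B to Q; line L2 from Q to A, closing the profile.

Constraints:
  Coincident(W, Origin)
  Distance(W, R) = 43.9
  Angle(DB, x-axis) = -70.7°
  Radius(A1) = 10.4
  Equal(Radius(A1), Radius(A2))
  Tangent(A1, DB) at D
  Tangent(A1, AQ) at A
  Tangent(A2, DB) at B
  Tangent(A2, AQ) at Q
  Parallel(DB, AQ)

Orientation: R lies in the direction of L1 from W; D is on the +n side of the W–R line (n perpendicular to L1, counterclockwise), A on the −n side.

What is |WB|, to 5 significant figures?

45.115

Tangency of A1 to both parallel lines with radius 10.4 puts D and A at W ± 10.4·n: D = (9.8155, 3.4373), A = (-9.8155, -3.4373). Equal radii place B and Q the same way about R: B = R + 10.4·n = (24.325, -37.996), Q = R − 10.4·n = (4.6941, -44.870). Then |WB| = |B − W| = 45.115.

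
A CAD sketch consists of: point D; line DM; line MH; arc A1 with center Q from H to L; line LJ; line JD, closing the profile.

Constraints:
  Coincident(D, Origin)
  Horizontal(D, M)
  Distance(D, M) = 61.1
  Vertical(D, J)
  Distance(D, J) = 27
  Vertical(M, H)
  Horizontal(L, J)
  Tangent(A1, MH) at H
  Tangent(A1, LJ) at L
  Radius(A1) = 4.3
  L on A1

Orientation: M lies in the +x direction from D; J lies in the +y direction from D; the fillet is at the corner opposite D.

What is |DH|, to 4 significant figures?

65.18

The virtual corner opposite D is at (61.10, 27.00). Tangency of A1 to MH means the radius QH is perpendicular to MH and since A1 is tangent to LJ there, QL ⟂ LJ, with radius 4.3, so the center Q sits 4.3 in from both sides at Q = (56.80, 22.70). That places the tangent points at H = (61.10, 22.70) on MH and L = (56.80, 27.00) on LJ. Then |DH| = |H − D| = 65.18.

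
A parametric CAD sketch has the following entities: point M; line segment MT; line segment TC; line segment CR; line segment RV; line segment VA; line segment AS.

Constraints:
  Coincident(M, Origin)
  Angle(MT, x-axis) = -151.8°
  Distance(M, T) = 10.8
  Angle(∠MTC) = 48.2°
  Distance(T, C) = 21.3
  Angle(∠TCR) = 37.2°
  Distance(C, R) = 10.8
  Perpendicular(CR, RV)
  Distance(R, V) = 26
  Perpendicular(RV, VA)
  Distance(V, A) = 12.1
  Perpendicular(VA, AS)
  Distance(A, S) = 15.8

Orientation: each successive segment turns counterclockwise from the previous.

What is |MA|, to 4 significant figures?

29.55

CR is perpendicular to RV, so RV runs at -147.2°; with |RV| = 26.0, V = (-17.21, -17.39). RV is perpendicular to VA, so VA runs at -57.20°; with |VA| = 12.1, A = (-10.65, -27.57). Then |MA| = |A − M| = 29.55.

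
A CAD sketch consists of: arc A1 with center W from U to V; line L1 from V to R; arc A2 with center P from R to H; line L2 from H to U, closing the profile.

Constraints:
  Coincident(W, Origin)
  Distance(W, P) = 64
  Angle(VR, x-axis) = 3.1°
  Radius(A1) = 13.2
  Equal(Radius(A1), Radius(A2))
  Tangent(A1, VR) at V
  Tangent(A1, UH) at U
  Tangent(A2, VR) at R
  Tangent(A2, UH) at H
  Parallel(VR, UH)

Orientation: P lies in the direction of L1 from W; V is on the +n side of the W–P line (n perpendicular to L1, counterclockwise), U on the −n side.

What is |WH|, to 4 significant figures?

65.35

The slot axis is L1's direction at 3.1°, so u = (cos 3.1°, sin 3.1°) = (0.9985, 0.05408) and n = (−sin 3.1°, cos 3.1°) = (-0.05408, 0.9985). W is at the origin and P lies 64.0 along u from W, so P = 64.0·u = (63.91, 3.461). Tangency of A1 to both parallel lines with radius 13.2 puts V and U at W ± 13.2·n: V = (-0.7138, 13.18), U = (0.7138, -13.18). Equal radii place R and H the same way about P: R = P + 13.2·n = (63.19, 16.64), H = P − 13.2·n = (64.62, -9.720). Then |WH| = |H − W| = 65.35.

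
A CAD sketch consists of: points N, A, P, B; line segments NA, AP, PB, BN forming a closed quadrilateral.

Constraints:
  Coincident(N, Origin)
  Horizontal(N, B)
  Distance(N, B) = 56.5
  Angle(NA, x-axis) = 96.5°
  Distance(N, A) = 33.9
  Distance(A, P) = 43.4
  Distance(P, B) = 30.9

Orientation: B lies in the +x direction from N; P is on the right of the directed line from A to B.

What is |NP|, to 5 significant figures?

25.721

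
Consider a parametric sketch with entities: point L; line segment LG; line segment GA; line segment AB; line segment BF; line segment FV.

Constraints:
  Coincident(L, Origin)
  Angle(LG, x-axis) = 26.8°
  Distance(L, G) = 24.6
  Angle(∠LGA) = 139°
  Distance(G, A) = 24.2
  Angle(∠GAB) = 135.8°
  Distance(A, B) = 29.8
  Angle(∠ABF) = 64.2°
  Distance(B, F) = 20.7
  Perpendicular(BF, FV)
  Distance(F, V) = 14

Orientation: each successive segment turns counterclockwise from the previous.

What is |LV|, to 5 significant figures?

39.916

∠ABF = 64.2° gives BF at -132.20° from the x-axis; with |BF| = 20.7, F = (6.0335, 45.793). BF ⟂ FV, so FV runs at -42.200°; with |FV| = 14.0, V = (16.405, 36.389). Then |LV| = |V − L| = 39.916.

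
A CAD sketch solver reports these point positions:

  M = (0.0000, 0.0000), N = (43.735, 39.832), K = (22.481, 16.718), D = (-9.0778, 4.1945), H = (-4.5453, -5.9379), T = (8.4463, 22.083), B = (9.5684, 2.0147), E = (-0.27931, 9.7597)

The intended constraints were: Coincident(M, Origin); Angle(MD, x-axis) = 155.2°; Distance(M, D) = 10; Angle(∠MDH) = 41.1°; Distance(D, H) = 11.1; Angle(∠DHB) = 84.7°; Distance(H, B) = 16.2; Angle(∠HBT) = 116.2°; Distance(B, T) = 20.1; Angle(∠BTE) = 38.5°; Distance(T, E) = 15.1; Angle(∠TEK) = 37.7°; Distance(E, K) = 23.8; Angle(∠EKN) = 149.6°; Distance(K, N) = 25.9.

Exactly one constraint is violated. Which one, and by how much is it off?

Distance(K, N) = 25.9 — off by 5.50.

M = (0.00, 0.00) ✓; MD at 155.2° ✓; |MD| = 10.00 ✓; ∠MDH = 41.10° ✓; |DH| = 11.10 ✓; ∠DHB = 84.70° ✓; |HB| = 16.20 ✓; ∠HBT = 116.2° ✓; |BT| = 20.10 ✓; ∠BTE = 38.50° ✓; |TE| = 15.10 ✓; ∠TEK = 37.70° ✓; |EK| = 23.80 ✓; ∠EKN = 149.6° ✓; |KN| = 31.40 ✗.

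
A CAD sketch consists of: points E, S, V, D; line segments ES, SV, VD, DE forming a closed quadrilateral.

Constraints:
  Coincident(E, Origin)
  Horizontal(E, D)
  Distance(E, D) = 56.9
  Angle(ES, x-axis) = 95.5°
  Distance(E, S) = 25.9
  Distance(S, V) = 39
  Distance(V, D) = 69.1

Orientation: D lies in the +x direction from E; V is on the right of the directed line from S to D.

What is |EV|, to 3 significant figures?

16.5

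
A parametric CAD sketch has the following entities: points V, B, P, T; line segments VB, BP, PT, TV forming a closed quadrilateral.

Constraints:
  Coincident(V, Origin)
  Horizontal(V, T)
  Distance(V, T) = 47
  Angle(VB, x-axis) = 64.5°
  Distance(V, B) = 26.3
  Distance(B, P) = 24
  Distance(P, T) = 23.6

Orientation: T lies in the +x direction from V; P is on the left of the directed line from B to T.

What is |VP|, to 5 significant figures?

40.570

Checks: |BP| = 24.00 ✓; |PT| = 23.60 ✓.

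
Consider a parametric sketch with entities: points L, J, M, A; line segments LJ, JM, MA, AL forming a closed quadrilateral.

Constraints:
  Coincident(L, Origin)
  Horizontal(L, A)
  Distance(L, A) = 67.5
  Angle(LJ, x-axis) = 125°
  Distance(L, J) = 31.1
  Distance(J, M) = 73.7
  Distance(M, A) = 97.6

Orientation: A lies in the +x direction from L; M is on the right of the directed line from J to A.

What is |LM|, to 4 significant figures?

51.25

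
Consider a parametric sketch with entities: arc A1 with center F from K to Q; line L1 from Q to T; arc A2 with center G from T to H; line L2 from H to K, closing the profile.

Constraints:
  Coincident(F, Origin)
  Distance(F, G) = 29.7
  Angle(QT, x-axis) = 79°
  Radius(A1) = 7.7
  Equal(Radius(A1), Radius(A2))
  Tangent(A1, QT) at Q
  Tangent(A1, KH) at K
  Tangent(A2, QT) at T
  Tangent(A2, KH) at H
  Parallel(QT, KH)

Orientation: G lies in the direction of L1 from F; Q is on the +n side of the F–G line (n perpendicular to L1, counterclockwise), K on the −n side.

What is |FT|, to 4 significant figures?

30.68

The slot axis is L1's direction at 79.0°, so u = (cos 79.0°, sin 79.0°) = (0.1908, 0.9816) and n = (−sin 79.0°, cos 79.0°) = (-0.9816, 0.1908). F is at the origin and G lies 29.7 along u from F, so G = 29.7·u = (5.667, 29.15). Tangency of A1 to both parallel lines with radius 7.7 puts Q and K at F ± 7.7·n: Q = (-7.559, 1.469), K = (7.559, -1.469). Equal radii place T and H the same way about G: T = G + 7.7·n = (-1.892, 30.62), H = G − 7.7·n = (13.23, 27.69). Then |FT| = |T − F| = 30.68.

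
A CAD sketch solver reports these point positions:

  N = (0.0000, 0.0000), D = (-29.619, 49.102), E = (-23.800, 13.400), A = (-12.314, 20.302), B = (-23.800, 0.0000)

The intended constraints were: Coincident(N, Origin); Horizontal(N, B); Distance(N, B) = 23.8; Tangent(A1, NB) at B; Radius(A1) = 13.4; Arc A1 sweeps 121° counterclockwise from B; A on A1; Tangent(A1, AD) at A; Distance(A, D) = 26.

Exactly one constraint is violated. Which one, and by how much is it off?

Distance(A, D) = 26 — off by 7.60.

N = (0.00, 0.00) ✓; N.y = 0.00, B.y = 0.00 ✓; |NB| = 23.80 ✓; ∠(EB, BN) = 90.00° ✓; |EB| = 13.40 ✓; bearing(E→A) − bearing(E→B) = 121.0° ✓; |EA| = 13.40 ✓; ∠(EA, AD) = 90.00° ✓; |AD| = 33.60 ✗.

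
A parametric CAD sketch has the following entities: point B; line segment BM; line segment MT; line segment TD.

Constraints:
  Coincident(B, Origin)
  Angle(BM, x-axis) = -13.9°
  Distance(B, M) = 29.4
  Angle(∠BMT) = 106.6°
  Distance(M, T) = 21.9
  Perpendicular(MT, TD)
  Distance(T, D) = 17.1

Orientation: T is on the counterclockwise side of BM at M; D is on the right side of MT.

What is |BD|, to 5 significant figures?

54.478

B is at the origin; BM runs at -13.9° with length 29.4, so M = 29.4·(cos -13.9°, sin -13.9°) = (28.539, -7.0627). ∠BMT = 106.6°, so MT runs at -13.9° + (180° − 106.6°) = 59.500° from the x-axis; with |MT| = 21.9, T = M + 21.9·(cos 59.500°, sin 59.500°) = (39.654, 11.807). The perpendicularity gives TD at right angles to MT; with |TD| = 17.1 on the right of MT, D = T + 17.1·(0.86163, -0.50754) = (54.388, 3.1281). Then |BD| = |D − B| = 54.478.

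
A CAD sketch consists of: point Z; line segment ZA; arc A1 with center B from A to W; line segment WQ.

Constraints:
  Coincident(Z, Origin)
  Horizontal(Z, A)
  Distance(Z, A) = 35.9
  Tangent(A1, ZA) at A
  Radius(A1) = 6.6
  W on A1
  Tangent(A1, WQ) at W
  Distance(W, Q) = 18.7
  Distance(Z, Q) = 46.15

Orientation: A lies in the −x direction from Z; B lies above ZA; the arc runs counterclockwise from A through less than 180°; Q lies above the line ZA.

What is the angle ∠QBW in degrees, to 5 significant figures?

70.560°

Checks: |BW| = 6.600 ✓; ∠(BW, WQ) = 90.00° ✓; |WQ| = 18.70 ✓; |ZQ| = 46.15 ✓.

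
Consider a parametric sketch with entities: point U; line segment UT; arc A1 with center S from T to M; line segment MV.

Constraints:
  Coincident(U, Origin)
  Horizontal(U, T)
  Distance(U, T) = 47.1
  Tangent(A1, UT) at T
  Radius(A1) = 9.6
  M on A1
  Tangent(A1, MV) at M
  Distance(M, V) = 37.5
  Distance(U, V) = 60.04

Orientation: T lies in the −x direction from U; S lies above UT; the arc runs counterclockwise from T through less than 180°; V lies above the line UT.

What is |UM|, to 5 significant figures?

38.697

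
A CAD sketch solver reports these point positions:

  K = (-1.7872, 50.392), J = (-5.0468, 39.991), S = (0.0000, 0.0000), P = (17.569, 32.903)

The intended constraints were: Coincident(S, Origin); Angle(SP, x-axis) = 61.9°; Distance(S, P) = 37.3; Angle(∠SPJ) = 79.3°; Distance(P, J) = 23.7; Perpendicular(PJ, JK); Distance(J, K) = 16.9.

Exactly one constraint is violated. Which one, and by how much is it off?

Distance(J, K) = 16.9 — off by 6.00.

S = (0.00, 0.00) ✓; SP at 61.90° ✓; |SP| = 37.30 ✓; ∠SPJ = 79.30° ✓; |PJ| = 23.70 ✓; ∠(PJ, JK) = 90.00° ✓; |JK| = 10.90 ✗.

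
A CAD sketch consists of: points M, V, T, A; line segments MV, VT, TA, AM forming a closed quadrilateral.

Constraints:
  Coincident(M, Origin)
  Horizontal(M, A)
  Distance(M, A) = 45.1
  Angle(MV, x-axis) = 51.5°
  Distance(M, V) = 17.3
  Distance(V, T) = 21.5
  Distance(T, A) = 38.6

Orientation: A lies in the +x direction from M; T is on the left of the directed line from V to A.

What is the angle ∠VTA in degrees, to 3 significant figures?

69.2°

M is at the origin; M and A share the same y with |MA| = 45.1 and A in +x, so A = (45.1, 0). MV runs at 51.5° with |MV| = 17.3, so V = (10.8, 13.5). T is determined by |VT| = 21.5 and |TA| = 38.6 together: it lies at the intersection of circle(V, 21.5) and circle(A, 38.6). With |VA| = 36.9, the foot of the radical line on VA is 4.53 from V and the perpendicular offset is √(21.5² − 4.53²) = 21.0. Taking the left-of-VA solution: T = (22.7, 31.4).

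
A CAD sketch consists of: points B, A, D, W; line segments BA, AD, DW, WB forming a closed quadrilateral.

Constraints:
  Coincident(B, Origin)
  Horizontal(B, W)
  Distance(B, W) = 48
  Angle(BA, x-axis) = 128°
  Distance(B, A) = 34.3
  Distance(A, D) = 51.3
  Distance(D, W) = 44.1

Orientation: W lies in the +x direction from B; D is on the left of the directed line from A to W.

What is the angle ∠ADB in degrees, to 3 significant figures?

40.0°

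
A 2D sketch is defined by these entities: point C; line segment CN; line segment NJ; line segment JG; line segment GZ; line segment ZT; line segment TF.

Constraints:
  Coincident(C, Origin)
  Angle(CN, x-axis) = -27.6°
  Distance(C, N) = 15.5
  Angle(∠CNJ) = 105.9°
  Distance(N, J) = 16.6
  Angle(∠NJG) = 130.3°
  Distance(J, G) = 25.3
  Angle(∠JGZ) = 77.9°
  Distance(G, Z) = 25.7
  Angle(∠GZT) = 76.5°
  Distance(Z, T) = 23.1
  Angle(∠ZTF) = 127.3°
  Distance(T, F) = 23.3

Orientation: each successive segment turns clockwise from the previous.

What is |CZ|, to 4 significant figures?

22.03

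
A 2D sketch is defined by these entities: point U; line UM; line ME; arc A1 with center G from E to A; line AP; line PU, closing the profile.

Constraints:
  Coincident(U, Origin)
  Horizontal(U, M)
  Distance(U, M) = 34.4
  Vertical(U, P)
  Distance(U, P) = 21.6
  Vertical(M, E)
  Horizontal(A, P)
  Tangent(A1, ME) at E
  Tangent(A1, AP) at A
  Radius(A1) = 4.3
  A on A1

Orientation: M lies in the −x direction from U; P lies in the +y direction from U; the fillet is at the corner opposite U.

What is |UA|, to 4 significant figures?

37.05

The virtual corner opposite U is at (-34.40, 21.60). Tangency of A1 to ME means the radius GE is perpendicular to ME and the tangent condition forces GA to be normal to AP, with radius 4.3, so the center G sits 4.3 in from both sides at G = (-30.10, 17.30). That places the tangent points at E = (-34.40, 17.30) on ME and A = (-30.10, 21.60) on AP. Then |UA| = |A − U| = 37.05.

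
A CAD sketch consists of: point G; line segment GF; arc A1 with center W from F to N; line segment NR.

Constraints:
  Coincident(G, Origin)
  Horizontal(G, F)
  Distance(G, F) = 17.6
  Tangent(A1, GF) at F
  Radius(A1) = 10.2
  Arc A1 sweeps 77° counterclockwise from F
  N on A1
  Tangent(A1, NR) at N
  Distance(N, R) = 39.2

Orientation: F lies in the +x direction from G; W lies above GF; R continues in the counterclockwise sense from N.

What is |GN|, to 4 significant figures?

28.65

G is at the origin; GF is horizontal with |GF| = 17.6 and F on the +x side, so F = (17.60, 0.000). Since A1 is tangent to GF there, WF ⟂ GF, so W = F + (0, 10.2) = (17.60, 10.20). On A1, F sits at bearing -90° from W; a 77° counterclockwise sweep puts N at bearing -13°, so N = W + 10.2·(cos -13°, sin -13°) = (27.54, 7.905). Then |GN| = |N − G| = 28.65.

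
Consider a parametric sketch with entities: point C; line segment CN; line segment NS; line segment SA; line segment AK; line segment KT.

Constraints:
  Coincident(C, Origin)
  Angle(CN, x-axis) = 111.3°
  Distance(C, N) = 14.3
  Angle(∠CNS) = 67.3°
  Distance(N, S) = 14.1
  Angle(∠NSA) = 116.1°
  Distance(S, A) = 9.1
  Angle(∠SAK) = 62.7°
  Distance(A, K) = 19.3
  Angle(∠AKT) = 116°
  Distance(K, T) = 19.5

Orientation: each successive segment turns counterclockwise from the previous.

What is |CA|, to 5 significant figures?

13.549

C is at the origin; CN runs at 111.3° with length 14.3, so N = (-5.1945, 13.323). ∠CNS = 67.3° gives NS at -136.00° from the x-axis; with |NS| = 14.1, S = (-15.337, 3.5285). ∠NSA = 116.1° gives SA at -72.100° from the x-axis; with |SA| = 9.1, A = (-12.540, -5.1310). Then |CA| = |A − C| = 13.549.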